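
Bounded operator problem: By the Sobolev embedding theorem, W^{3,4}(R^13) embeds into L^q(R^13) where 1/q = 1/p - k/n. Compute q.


Using the Sobolev embedding formula: 1/q = 1/p - k/n
1/q = 1/4 - 3/13 = 1/52
q = 1/(1/52) = 52

52.0000


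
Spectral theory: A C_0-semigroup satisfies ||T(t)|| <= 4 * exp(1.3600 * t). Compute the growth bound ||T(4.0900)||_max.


||T(4.0900)|| <= 4 * exp(1.3600 * 4.0900)
= 4 * exp(5.5624)
= 4 * 260.4472
= 1041.7886

1041.7886


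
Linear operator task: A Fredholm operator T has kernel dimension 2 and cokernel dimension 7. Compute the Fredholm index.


The Fredholm index is defined as ind(T) = dim(ker T) - dim(coker T)
= 2 - 7
= -5

-5


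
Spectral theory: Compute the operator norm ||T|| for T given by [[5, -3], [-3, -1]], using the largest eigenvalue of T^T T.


A^T A = [[34, -12], [-12, 10]]
trace(A^T A) = 44, det(A^T A) = 196
discriminant = 44^2 - 4*196 = 1152
Largest eigenvalue of A^T A = (trace + sqrt(disc))/2 = 38.9706
||T|| = sqrt(38.9706) = 6.2426

6.2426


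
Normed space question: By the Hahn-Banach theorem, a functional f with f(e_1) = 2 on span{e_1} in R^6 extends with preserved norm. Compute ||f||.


The norm of f is given by ||f|| = sup_{||x||=1} |f(x)|.
On span{e_1}, ||e_1|| = 1, so ||f|| = |f(e_1)| / ||e_1||
= |2| / 1 = 2.0000

2.0000


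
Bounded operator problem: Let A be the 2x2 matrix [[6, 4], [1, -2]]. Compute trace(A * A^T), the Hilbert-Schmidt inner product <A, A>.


trace(A * A^T) = sum of squares of all entries
= 6^2 + 4^2 + 1^2 + (-2)^2
= 36 + 16 + 1 + 4
= 57

57


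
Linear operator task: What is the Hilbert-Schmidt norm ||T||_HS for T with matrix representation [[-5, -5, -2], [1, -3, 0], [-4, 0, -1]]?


The Hilbert-Schmidt norm is sqrt(sum of squares of all entries).
Sum of squares = (-5)^2 + (-5)^2 + (-2)^2 + 1^2 + (-3)^2 + 0^2 + (-4)^2 + 0^2 + (-1)^2
= 25 + 25 + 4 + 1 + 9 + 0 + 16 + 0 + 1 = 81
||T||_HS = sqrt(81) = 9.0000

9.0000


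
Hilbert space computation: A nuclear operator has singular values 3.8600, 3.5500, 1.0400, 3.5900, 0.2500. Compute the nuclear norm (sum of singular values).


The nuclear norm is the sum of all singular values.
||T||_1 = 3.8600 + 3.5500 + 1.0400 + 3.5900 + 0.2500
= 12.2900

12.2900


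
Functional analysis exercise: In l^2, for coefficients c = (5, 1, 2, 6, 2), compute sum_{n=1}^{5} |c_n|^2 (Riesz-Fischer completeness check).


sum |c_n|^2 = 5^2 + 1^2 + 2^2 + 6^2 + 2^2
= 25 + 1 + 4 + 36 + 4
= 70

70


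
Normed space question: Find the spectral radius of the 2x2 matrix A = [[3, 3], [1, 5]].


For a 2x2 matrix, eigenvalues satisfy lambda^2 - (trace)*lambda + det = 0
trace = 3 + 5 = 8
det = 3*5 - 3*1 = 12
discriminant = 8^2 - 4*(12) = 16
spectral radius = max |eigenvalue| = 6.0000

6.0000


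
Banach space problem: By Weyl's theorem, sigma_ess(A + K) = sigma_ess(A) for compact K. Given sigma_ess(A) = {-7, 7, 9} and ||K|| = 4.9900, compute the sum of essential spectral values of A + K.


By Weyl's theorem, the essential spectrum is invariant under compact perturbations.
sigma_ess(A + K) = sigma_ess(A) = {-7, 7, 9}
Sum = -7 + 7 + 9 = 9

9


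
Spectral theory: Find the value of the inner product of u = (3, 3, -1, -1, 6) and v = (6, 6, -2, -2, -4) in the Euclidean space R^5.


Computing the standard inner product <u, v> = sum u_i * v_i
= 3*6 + 3*6 + -1*-2 + -1*-2 + 6*-4
= 18 + 18 + 2 + 2 + -24
= 16

16


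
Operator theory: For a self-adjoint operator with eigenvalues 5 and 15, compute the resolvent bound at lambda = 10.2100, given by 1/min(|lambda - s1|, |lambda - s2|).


dist(10.2100, {5, 15}) = min(|10.2100 - 5|, |10.2100 - 15|)
= min(5.2100, 4.7900) = 4.7900
Resolvent bound = 1/4.7900 = 0.2088

0.2088


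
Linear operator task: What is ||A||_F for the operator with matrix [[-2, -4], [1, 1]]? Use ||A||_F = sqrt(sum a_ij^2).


||A||_F^2 = sum a_ij^2
= (-2)^2 + (-4)^2 + 1^2 + 1^2
= 4 + 16 + 1 + 1 = 22
||A||_F = sqrt(22) = 4.6904

4.6904


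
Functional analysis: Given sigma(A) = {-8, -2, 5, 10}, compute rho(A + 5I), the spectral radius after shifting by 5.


Spectrum of A + 5I = {-3, 3, 10, 15}
Spectral radius = max |lambda| over the shifted spectrum
= max(3, 3, 10, 15) = 15

15


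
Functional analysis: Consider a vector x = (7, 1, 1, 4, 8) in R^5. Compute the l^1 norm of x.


The l^1 norm equals the sum of absolute values of all components.
||x||_1 = 7 + 1 + 1 + 4 + 8
= 21

21.0000


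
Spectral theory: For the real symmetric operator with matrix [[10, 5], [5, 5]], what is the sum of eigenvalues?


For a self-adjoint (symmetric) matrix, the eigenvalues are real.
The sum of eigenvalues equals the trace of the matrix.
trace = 10 + 5 = 15

15


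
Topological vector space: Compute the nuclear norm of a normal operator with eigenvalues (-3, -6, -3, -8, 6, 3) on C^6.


For a normal operator, singular values equal |eigenvalues|.
Trace norm = sum |lambda_i| = 3 + 6 + 3 + 8 + 6 + 3
= 29

29


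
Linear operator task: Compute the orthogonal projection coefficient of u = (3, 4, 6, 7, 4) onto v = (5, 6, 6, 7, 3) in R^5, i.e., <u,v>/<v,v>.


Computing <u,v> = 3*5 + 4*6 + 6*6 + 7*7 + 4*3 = 136
Computing <v,v> = 5^2 + 6^2 + 6^2 + 7^2 + 3^2 = 155
Projection coefficient = 136/155 = 0.8774

0.8774


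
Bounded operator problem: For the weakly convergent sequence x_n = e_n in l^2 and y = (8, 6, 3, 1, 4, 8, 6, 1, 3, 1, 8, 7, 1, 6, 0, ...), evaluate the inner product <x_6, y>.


x_6 = e_6 is the standard basis vector with 1 in position 6.
<x_6, y> = y_6 = 8
As n -> infinity, <x_n, y> -> 0, confirming weak convergence of (x_n) to 0.

8


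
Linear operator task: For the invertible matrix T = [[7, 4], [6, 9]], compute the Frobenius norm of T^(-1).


det(T) = 7*9 - 4*6 = 39
T^(-1) = (1/39) * [[9, -4], [-6, 7]] = [[0.2308, -0.1026], [-0.1538, 0.1795]]
||T^(-1)||_F^2 = 0.2308^2 + (-0.1026)^2 + (-0.1538)^2 + 0.1795^2 = 0.1197
||T^(-1)||_F = sqrt(0.1197) = 0.3459

0.3459


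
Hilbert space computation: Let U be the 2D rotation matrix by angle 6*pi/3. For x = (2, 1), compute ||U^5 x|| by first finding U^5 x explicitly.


U is a rotation by theta = 6*pi/3
U^5 = rotation by 5*theta = 30*pi/3 = 0*pi/3 (mod 2*pi)
cos(0*pi/3) = 1.0000, sin(0*pi/3) = 0.0000
U^5 x = (1.0000 * 2 - 0.0000 * 1, 0.0000 * 2 + 1.0000 * 1)
= (2.0000, 1.0000)
||U^5 x|| = sqrt(2.0000^2 + 1.0000^2) = sqrt(5.0000) = 2.2361

2.2361


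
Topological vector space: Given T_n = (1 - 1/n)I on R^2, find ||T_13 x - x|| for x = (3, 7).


T_13 x - x = (1 - 1/13)x - x = -x/13
||x|| = sqrt(58) = 7.6158
||T_13 x - x|| = ||x||/13 = 7.6158/13 = 0.5858

0.5858


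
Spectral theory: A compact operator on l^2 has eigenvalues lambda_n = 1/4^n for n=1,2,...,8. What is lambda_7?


The eigenvalue formula gives lambda_7 = 1/4^7
= 1/16384
= 6.1035e-05

6.1035e-05


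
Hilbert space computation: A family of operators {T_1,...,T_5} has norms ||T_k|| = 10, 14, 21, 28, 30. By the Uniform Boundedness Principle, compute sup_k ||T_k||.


By the Uniform Boundedness Principle, the supremum of norms is finite.
sup_k ||T_k|| = max(10, 14, 21, 28, 30) = 30

30


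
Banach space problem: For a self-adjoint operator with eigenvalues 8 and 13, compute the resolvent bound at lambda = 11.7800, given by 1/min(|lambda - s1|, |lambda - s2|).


dist(11.7800, {8, 13}) = min(|11.7800 - 8|, |11.7800 - 13|)
= min(3.7800, 1.2200) = 1.2200
Resolvent bound = 1/1.2200 = 0.8197

0.8197


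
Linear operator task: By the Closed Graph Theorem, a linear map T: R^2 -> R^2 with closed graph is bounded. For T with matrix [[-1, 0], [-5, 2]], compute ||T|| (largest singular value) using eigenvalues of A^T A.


A^T A = [[26, -10], [-10, 4]]
trace(A^T A) = 30, det(A^T A) = 4
discriminant = 30^2 - 4*4 = 884
Largest eigenvalue of A^T A = (trace + sqrt(disc))/2 = 29.8661
||T|| = sqrt(29.8661) = 5.4650

5.4650


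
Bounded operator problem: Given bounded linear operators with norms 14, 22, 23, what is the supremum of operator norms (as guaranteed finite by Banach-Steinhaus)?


By the Uniform Boundedness Principle, the supremum of norms is finite.
sup_k ||T_k|| = max(14, 22, 23) = 23

23


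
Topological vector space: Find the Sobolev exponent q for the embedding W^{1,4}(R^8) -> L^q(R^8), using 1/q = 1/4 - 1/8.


Using the Sobolev embedding formula: 1/q = 1/p - k/n
1/q = 1/4 - 1/8 = 1/8
q = 1/(1/8) = 8

8.0000


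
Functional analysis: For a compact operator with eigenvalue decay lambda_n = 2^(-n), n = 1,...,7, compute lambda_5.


The eigenvalue formula gives lambda_5 = 1/2^5
= 1/32
= 0.0312

0.0312


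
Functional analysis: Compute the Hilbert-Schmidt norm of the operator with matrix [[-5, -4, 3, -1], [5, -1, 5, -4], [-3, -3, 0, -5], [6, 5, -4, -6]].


The Hilbert-Schmidt norm is sqrt(sum of squares of all entries).
Sum of squares = (-5)^2 + (-4)^2 + 3^2 + (-1)^2 + 5^2 + (-1)^2 + 5^2 + (-4)^2 + (-3)^2 + (-3)^2 + 0^2 + (-5)^2 + 6^2 + 5^2 + (-4)^2 + (-6)^2
= 25 + 16 + 9 + 1 + 25 + 1 + 25 + 16 + 9 + 9 + 0 + 25 + 36 + 25 + 16 + 36 = 274
||T||_HS = sqrt(274) = 16.5529

16.5529


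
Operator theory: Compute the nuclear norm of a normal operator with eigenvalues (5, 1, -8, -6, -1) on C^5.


For a normal operator, singular values equal |eigenvalues|.
Trace norm = sum |lambda_i| = 5 + 1 + 8 + 6 + 1
= 21

21


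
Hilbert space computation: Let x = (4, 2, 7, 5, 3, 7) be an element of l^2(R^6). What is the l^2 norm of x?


The l^2 norm = (sum |x_i|^2)^(1/2)
Sum of 2th powers = 16 + 4 + 49 + 25 + 9 + 49 = 152
||x||_2 = (152)^(1/2) = 12.3288

12.3288


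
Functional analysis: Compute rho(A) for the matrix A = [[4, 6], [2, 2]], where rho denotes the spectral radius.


For a 2x2 matrix, eigenvalues satisfy lambda^2 - (trace)*lambda + det = 0
trace = 4 + 2 = 6
det = 4*2 - 6*2 = -4
discriminant = 6^2 - 4*(-4) = 52
spectral radius = max |eigenvalue| = 6.6056

6.6056


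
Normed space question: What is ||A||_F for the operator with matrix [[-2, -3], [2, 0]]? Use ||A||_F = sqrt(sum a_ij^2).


||A||_F^2 = sum a_ij^2
= (-2)^2 + (-3)^2 + 2^2 + 0^2
= 4 + 9 + 4 + 0 = 17
||A||_F = sqrt(17) = 4.1231

4.1231


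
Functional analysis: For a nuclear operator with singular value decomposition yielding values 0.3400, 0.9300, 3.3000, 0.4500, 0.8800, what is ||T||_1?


The nuclear norm is the sum of all singular values.
||T||_1 = 0.3400 + 0.9300 + 3.3000 + 0.4500 + 0.8800
= 5.9000

5.9000


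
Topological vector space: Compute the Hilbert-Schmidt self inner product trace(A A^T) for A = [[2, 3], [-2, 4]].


trace(A * A^T) = sum of squares of all entries
= 2^2 + 3^2 + (-2)^2 + 4^2
= 4 + 9 + 4 + 16
= 33

33


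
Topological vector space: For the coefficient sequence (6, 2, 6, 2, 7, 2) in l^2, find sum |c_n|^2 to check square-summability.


sum |c_n|^2 = 6^2 + 2^2 + 6^2 + 2^2 + 7^2 + 2^2
= 36 + 4 + 36 + 4 + 49 + 4
= 133

133


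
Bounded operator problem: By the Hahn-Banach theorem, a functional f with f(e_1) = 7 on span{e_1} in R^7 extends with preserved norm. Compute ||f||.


The norm of f is given by ||f|| = sup_{||x||=1} |f(x)|.
On span{e_1}, ||e_1|| = 1, so ||f|| = |f(e_1)| / ||e_1||
= |7| / 1 = 7.0000

7.0000


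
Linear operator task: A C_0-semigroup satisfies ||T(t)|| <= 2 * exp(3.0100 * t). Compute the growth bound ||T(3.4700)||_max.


||T(3.4700)|| <= 2 * exp(3.0100 * 3.4700)
= 2 * exp(10.4447)
= 2 * 34361.7738
= 68723.5477

68723.5477


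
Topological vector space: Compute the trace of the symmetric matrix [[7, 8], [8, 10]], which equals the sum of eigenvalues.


For a self-adjoint (symmetric) matrix, the eigenvalues are real.
The sum of eigenvalues equals the trace of the matrix.
trace = 7 + 10 = 17

17


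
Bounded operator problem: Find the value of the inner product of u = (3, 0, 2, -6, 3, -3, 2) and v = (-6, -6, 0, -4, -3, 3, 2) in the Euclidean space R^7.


Computing the standard inner product <u, v> = sum u_i * v_i
= 3*-6 + 0*-6 + 2*0 + -6*-4 + 3*-3 + -3*3 + 2*2
= -18 + 0 + 0 + 24 + -9 + -9 + 4
= -8

-8


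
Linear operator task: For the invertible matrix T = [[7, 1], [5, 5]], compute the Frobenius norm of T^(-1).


det(T) = 7*5 - 1*5 = 30
T^(-1) = (1/30) * [[5, -1], [-5, 7]] = [[0.1667, -0.0333], [-0.1667, 0.2333]]
||T^(-1)||_F^2 = 0.1667^2 + (-0.0333)^2 + (-0.1667)^2 + 0.2333^2 = 0.1111
||T^(-1)||_F = sqrt(0.1111) = 0.3333

0.3333


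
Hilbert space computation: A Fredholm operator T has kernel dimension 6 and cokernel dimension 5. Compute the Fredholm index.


The Fredholm index is defined as ind(T) = dim(ker T) - dim(coker T)
= 6 - 5
= 1

1


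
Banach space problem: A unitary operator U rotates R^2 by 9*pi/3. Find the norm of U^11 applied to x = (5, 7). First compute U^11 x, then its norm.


U is a rotation by theta = 9*pi/3
U^11 = rotation by 11*theta = 99*pi/3 = 3*pi/3 (mod 2*pi)
cos(3*pi/3) = -1.0000, sin(3*pi/3) = 0.0000
U^11 x = (-1.0000 * 5 - 0.0000 * 7, 0.0000 * 5 + -1.0000 * 7)
= (-5.0000, -7.0000)
||U^11 x|| = sqrt((-5.0000)^2 + (-7.0000)^2) = sqrt(74.0000) = 8.6023

8.6023


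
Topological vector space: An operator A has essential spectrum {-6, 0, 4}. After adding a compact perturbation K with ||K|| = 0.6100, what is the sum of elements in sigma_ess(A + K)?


By Weyl's theorem, the essential spectrum is invariant under compact perturbations.
sigma_ess(A + K) = sigma_ess(A) = {-6, 0, 4}
Sum = -6 + 0 + 4 = -2

-2


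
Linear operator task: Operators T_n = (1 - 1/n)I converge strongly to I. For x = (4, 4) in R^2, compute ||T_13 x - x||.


T_13 x - x = (1 - 1/13)x - x = -x/13
||x|| = sqrt(32) = 5.6569
||T_13 x - x|| = ||x||/13 = 5.6569/13 = 0.4351

0.4351


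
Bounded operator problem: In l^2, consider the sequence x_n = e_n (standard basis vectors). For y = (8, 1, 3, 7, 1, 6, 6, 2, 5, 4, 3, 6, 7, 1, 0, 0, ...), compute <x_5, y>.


x_5 = e_5 is the standard basis vector with 1 in position 5.
<x_5, y> = y_5 = 1
As n -> infinity, <x_n, y> -> 0, confirming weak convergence of (x_n) to 0.

1


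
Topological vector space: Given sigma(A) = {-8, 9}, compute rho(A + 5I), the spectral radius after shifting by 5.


Spectrum of A + 5I = {-3, 14}
Spectral radius = max |lambda| over the shifted spectrum
= max(3, 14) = 14

14


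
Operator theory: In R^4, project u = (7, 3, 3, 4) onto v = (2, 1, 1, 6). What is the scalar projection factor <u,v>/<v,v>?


Computing <u,v> = 7*2 + 3*1 + 3*1 + 4*6 = 44
Computing <v,v> = 2^2 + 1^2 + 1^2 + 6^2 = 42
Projection coefficient = 44/42 = 1.0476

1.0476


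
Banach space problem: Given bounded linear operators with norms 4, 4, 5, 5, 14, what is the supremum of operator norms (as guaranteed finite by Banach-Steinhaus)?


By the Uniform Boundedness Principle, the supremum of norms is finite.
sup_k ||T_k|| = max(4, 4, 5, 5, 14) = 14

14


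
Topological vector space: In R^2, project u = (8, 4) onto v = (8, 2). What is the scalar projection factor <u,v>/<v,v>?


Computing <u,v> = 8*8 + 4*2 = 72
Computing <v,v> = 8^2 + 2^2 = 68
Projection coefficient = 72/68 = 1.0588

1.0588


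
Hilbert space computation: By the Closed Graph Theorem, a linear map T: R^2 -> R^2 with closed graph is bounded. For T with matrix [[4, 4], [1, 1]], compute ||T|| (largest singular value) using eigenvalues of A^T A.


A^T A = [[17, 17], [17, 17]]
trace(A^T A) = 34, det(A^T A) = 0
discriminant = 34^2 - 4*0 = 1156
Largest eigenvalue of A^T A = (trace + sqrt(disc))/2 = 34.0000
||T|| = sqrt(34.0000) = 5.8310

5.8310


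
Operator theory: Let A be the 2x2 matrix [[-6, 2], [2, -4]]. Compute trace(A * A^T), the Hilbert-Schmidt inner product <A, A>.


trace(A * A^T) = sum of squares of all entries
= (-6)^2 + 2^2 + 2^2 + (-4)^2
= 36 + 4 + 4 + 16
= 60

60


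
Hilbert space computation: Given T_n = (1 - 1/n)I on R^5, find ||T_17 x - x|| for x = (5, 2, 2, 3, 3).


T_17 x - x = (1 - 1/17)x - x = -x/17
||x|| = sqrt(51) = 7.1414
||T_17 x - x|| = ||x||/17 = 7.1414/17 = 0.4201

0.4201


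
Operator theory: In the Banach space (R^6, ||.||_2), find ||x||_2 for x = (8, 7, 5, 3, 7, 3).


The l^2 norm = (sum |x_i|^2)^(1/2)
Sum of 2th powers = 64 + 49 + 25 + 9 + 49 + 9 = 205
||x||_2 = (205)^(1/2) = 14.3178

14.3178


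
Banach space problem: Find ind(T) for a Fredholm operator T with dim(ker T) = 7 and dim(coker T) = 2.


The Fredholm index is defined as ind(T) = dim(ker T) - dim(coker T)
= 7 - 2
= 5

5


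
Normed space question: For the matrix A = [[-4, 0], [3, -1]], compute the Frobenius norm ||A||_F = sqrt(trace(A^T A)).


||A||_F^2 = sum a_ij^2
= (-4)^2 + 0^2 + 3^2 + (-1)^2
= 16 + 0 + 9 + 1 = 26
||A||_F = sqrt(26) = 5.0990

5.0990


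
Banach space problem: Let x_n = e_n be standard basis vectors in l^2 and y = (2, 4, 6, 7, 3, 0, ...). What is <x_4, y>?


x_4 = e_4 is the standard basis vector with 1 in position 4.
<x_4, y> = y_4 = 7
As n -> infinity, <x_n, y> -> 0, confirming weak convergence of (x_n) to 0.

7


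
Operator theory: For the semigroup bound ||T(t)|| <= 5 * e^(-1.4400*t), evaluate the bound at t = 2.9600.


||T(2.9600)|| <= 5 * exp(-1.4400 * 2.9600)
= 5 * exp(-4.2624)
= 5 * 0.0141
= 0.0704

0.0704


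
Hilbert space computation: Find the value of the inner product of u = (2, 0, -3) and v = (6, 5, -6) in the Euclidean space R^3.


Computing the standard inner product <u, v> = sum u_i * v_i
= 2*6 + 0*5 + -3*-6
= 12 + 0 + 18
= 30

30


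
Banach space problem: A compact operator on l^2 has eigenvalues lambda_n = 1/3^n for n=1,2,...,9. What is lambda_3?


The eigenvalue formula gives lambda_3 = 1/3^3
= 1/27
= 0.0370

0.0370


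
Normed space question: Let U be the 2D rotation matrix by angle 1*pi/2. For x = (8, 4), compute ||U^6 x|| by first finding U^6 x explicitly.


U is a rotation by theta = 1*pi/2
U^6 = rotation by 6*theta = 6*pi/2 = 2*pi/2 (mod 2*pi)
cos(2*pi/2) = -1.0000, sin(2*pi/2) = 0.0000
U^6 x = (-1.0000 * 8 - 0.0000 * 4, 0.0000 * 8 + -1.0000 * 4)
= (-8.0000, -4.0000)
||U^6 x|| = sqrt((-8.0000)^2 + (-4.0000)^2) = sqrt(80.0000) = 8.9443

8.9443


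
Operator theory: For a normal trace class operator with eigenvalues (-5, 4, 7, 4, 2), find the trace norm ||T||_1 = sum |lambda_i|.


For a normal operator, singular values equal |eigenvalues|.
Trace norm = sum |lambda_i| = 5 + 4 + 7 + 4 + 2
= 22

22


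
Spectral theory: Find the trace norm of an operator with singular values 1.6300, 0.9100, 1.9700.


The nuclear norm is the sum of all singular values.
||T||_1 = 1.6300 + 0.9100 + 1.9700
= 4.5100

4.5100


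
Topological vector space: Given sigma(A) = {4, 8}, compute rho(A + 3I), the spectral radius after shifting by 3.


Spectrum of A + 3I = {7, 11}
Spectral radius = max |lambda| over the shifted spectrum
= max(7, 11) = 11

11


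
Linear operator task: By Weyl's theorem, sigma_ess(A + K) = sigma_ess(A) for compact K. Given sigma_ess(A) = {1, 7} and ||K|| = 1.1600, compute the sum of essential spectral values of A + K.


By Weyl's theorem, the essential spectrum is invariant under compact perturbations.
sigma_ess(A + K) = sigma_ess(A) = {1, 7}
Sum = 1 + 7 = 8

8


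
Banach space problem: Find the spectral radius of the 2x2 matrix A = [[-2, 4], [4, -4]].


For a 2x2 matrix, eigenvalues satisfy lambda^2 - (trace)*lambda + det = 0
trace = -2 + -4 = -6
det = -2*-4 - 4*4 = -8
discriminant = (-6)^2 - 4*(-8) = 68
spectral radius = max |eigenvalue| = 7.1231

7.1231


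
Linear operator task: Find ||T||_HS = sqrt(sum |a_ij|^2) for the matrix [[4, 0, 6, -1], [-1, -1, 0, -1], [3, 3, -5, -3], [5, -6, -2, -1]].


The Hilbert-Schmidt norm is sqrt(sum of squares of all entries).
Sum of squares = 4^2 + 0^2 + 6^2 + (-1)^2 + (-1)^2 + (-1)^2 + 0^2 + (-1)^2 + 3^2 + 3^2 + (-5)^2 + (-3)^2 + 5^2 + (-6)^2 + (-2)^2 + (-1)^2
= 16 + 0 + 36 + 1 + 1 + 1 + 0 + 1 + 9 + 9 + 25 + 9 + 25 + 36 + 4 + 1 = 174
||T||_HS = sqrt(174) = 13.1909

13.1909


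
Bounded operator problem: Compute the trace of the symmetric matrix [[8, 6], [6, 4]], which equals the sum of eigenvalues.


For a self-adjoint (symmetric) matrix, the eigenvalues are real.
The sum of eigenvalues equals the trace of the matrix.
trace = 8 + 4 = 12

12


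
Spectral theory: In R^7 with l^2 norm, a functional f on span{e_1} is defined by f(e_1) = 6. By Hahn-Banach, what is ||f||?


The norm of f is given by ||f|| = sup_{||x||=1} |f(x)|.
On span{e_1}, ||e_1|| = 1, so ||f|| = |f(e_1)| / ||e_1||
= |6| / 1 = 6.0000

6.0000


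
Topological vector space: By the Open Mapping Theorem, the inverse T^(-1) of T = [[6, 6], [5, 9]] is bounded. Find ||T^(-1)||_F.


det(T) = 6*9 - 6*5 = 24
T^(-1) = (1/24) * [[9, -6], [-5, 6]] = [[0.3750, -0.2500], [-0.2083, 0.2500]]
||T^(-1)||_F^2 = 0.3750^2 + (-0.2500)^2 + (-0.2083)^2 + 0.2500^2 = 0.3090
||T^(-1)||_F = sqrt(0.3090) = 0.5559

0.5559


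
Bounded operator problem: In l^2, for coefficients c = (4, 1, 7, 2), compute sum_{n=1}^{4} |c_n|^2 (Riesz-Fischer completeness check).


sum |c_n|^2 = 4^2 + 1^2 + 7^2 + 2^2
= 16 + 1 + 49 + 4
= 70

70


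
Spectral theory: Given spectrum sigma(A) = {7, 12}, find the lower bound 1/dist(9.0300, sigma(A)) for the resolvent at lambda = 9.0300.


dist(9.0300, {7, 12}) = min(|9.0300 - 7|, |9.0300 - 12|)
= min(2.0300, 2.9700) = 2.0300
Resolvent bound = 1/2.0300 = 0.4926

0.4926


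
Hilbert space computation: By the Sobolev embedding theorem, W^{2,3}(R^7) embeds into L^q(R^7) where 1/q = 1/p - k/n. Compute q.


Using the Sobolev embedding formula: 1/q = 1/p - k/n
1/q = 1/3 - 2/7 = 1/21
q = 1/(1/21) = 21

21.0000


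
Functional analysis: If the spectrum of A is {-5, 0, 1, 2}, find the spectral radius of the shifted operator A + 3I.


Spectrum of A + 3I = {-2, 3, 4, 5}
Spectral radius = max |lambda| over the shifted spectrum
= max(2, 3, 4, 5) = 5

5


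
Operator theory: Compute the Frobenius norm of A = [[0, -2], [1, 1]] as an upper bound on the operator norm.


||A||_F^2 = sum a_ij^2
= 0^2 + (-2)^2 + 1^2 + 1^2
= 0 + 4 + 1 + 1 = 6
||A||_F = sqrt(6) = 2.4495

2.4495


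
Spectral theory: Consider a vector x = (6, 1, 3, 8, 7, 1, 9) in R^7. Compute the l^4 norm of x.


The l^4 norm = (sum |x_i|^4)^(1/4)
Sum of 4th powers = 1296 + 1 + 81 + 4096 + 2401 + 1 + 6561 = 14437
||x||_4 = (14437)^(1/4) = 10.9615

10.9615


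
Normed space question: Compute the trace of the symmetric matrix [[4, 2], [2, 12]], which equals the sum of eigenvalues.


For a self-adjoint (symmetric) matrix, the eigenvalues are real.
The sum of eigenvalues equals the trace of the matrix.
trace = 4 + 12 = 16

16


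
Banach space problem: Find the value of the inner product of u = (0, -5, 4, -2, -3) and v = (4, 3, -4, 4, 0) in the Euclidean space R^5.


Computing the standard inner product <u, v> = sum u_i * v_i
= 0*4 + -5*3 + 4*-4 + -2*4 + -3*0
= 0 + -15 + -16 + -8 + 0
= -39

-39


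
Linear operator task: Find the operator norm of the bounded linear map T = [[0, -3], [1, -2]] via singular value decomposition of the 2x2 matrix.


A^T A = [[1, -2], [-2, 13]]
trace(A^T A) = 14, det(A^T A) = 9
discriminant = 14^2 - 4*9 = 160
Largest eigenvalue of A^T A = (trace + sqrt(disc))/2 = 13.3246
||T|| = sqrt(13.3246) = 3.6503

3.6503


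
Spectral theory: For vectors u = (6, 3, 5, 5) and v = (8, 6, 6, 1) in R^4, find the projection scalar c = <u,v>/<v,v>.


Computing <u,v> = 6*8 + 3*6 + 5*6 + 5*1 = 101
Computing <v,v> = 8^2 + 6^2 + 6^2 + 1^2 = 137
Projection coefficient = 101/137 = 0.7372

0.7372


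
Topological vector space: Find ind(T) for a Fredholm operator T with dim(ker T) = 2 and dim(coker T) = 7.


The Fredholm index is defined as ind(T) = dim(ker T) - dim(coker T)
= 2 - 7
= -5

-5


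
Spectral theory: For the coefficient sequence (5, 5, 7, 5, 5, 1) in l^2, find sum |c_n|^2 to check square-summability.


sum |c_n|^2 = 5^2 + 5^2 + 7^2 + 5^2 + 5^2 + 1^2
= 25 + 25 + 49 + 25 + 25 + 1
= 150

150


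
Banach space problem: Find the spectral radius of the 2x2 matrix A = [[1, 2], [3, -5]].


For a 2x2 matrix, eigenvalues satisfy lambda^2 - (trace)*lambda + det = 0
trace = 1 + -5 = -4
det = 1*-5 - 2*3 = -11
discriminant = (-4)^2 - 4*(-11) = 60
spectral radius = max |eigenvalue| = 5.8730

5.8730


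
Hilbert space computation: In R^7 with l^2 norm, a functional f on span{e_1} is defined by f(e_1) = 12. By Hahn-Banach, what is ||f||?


The norm of f is given by ||f|| = sup_{||x||=1} |f(x)|.
On span{e_1}, ||e_1|| = 1, so ||f|| = |f(e_1)| / ||e_1||
= |12| / 1 = 12.0000

12.0000


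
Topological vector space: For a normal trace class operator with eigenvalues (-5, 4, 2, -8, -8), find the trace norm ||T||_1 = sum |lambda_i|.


For a normal operator, singular values equal |eigenvalues|.
Trace norm = sum |lambda_i| = 5 + 4 + 2 + 8 + 8
= 27

27


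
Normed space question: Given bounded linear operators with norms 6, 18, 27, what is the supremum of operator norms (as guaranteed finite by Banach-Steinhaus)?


By the Uniform Boundedness Principle, the supremum of norms is finite.
sup_k ||T_k|| = max(6, 18, 27) = 27

27


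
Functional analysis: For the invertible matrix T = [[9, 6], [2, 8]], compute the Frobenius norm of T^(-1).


det(T) = 9*8 - 6*2 = 60
T^(-1) = (1/60) * [[8, -6], [-2, 9]] = [[0.1333, -0.1000], [-0.0333, 0.1500]]
||T^(-1)||_F^2 = 0.1333^2 + (-0.1000)^2 + (-0.0333)^2 + 0.1500^2 = 0.0514
||T^(-1)||_F = sqrt(0.0514) = 0.2267

0.2267


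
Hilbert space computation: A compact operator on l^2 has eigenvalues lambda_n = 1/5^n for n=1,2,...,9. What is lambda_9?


The eigenvalue formula gives lambda_9 = 1/5^9
= 1/1953125
= 5.1200e-07

5.1200e-07


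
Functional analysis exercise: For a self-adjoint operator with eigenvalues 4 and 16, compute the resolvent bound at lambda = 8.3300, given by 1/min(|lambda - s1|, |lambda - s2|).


dist(8.3300, {4, 16}) = min(|8.3300 - 4|, |8.3300 - 16|)
= min(4.3300, 7.6700) = 4.3300
Resolvent bound = 1/4.3300 = 0.2309

0.2309


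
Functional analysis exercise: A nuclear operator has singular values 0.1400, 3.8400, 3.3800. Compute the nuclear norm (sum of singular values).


The nuclear norm is the sum of all singular values.
||T||_1 = 0.1400 + 3.8400 + 3.3800
= 7.3600

7.3600


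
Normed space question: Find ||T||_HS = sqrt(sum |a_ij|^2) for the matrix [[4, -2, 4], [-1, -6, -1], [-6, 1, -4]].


The Hilbert-Schmidt norm is sqrt(sum of squares of all entries).
Sum of squares = 4^2 + (-2)^2 + 4^2 + (-1)^2 + (-6)^2 + (-1)^2 + (-6)^2 + 1^2 + (-4)^2
= 16 + 4 + 16 + 1 + 36 + 1 + 36 + 1 + 16 = 127
||T||_HS = sqrt(127) = 11.2694

11.2694


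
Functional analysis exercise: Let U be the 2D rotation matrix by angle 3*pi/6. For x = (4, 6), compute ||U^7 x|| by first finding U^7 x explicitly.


U is a rotation by theta = 3*pi/6
U^7 = rotation by 7*theta = 21*pi/6 = 9*pi/6 (mod 2*pi)
cos(9*pi/6) = 0.0000, sin(9*pi/6) = -1.0000
U^7 x = (0.0000 * 4 - -1.0000 * 6, -1.0000 * 4 + 0.0000 * 6)
= (6.0000, -4.0000)
||U^7 x|| = sqrt(6.0000^2 + (-4.0000)^2) = sqrt(52.0000) = 7.2111

7.2111


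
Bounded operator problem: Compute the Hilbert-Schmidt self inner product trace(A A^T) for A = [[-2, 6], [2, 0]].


trace(A * A^T) = sum of squares of all entries
= (-2)^2 + 6^2 + 2^2 + 0^2
= 4 + 36 + 4 + 0
= 44

44


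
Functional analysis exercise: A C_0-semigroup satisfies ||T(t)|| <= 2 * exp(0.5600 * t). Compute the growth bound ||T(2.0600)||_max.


||T(2.0600)|| <= 2 * exp(0.5600 * 2.0600)
= 2 * exp(1.1536)
= 2 * 3.1696
= 6.3392

6.3392


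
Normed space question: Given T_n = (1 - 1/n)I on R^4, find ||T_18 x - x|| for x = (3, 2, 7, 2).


T_18 x - x = (1 - 1/18)x - x = -x/18
||x|| = sqrt(66) = 8.1240
||T_18 x - x|| = ||x||/18 = 8.1240/18 = 0.4513

0.4513


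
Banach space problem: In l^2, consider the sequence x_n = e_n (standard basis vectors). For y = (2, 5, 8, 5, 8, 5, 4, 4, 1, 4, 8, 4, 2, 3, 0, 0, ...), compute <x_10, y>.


x_10 = e_10 is the standard basis vector with 1 in position 10.
<x_10, y> = y_10 = 4
As n -> infinity, <x_n, y> -> 0, confirming weak convergence of (x_n) to 0.

4


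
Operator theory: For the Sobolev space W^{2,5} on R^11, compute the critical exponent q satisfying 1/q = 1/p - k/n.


Using the Sobolev embedding formula: 1/q = 1/p - k/n
1/q = 1/5 - 2/11 = 1/55
q = 1/(1/55) = 55

55.0000


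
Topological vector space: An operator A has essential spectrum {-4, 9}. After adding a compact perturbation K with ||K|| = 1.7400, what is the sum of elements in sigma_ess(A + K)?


By Weyl's theorem, the essential spectrum is invariant under compact perturbations.
sigma_ess(A + K) = sigma_ess(A) = {-4, 9}
Sum = -4 + 9 = 5

5


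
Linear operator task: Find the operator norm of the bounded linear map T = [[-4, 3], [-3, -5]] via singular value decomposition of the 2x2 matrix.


A^T A = [[25, 3], [3, 34]]
trace(A^T A) = 59, det(A^T A) = 841
discriminant = 59^2 - 4*841 = 117
Largest eigenvalue of A^T A = (trace + sqrt(disc))/2 = 34.9083
||T|| = sqrt(34.9083) = 5.9083

5.9083


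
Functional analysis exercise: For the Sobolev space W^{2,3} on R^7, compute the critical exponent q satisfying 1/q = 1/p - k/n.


Using the Sobolev embedding formula: 1/q = 1/p - k/n
1/q = 1/3 - 2/7 = 1/21
q = 1/(1/21) = 21

21.0000


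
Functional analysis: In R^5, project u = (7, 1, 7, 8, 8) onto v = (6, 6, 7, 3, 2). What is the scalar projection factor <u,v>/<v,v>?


Computing <u,v> = 7*6 + 1*6 + 7*7 + 8*3 + 8*2 = 137
Computing <v,v> = 6^2 + 6^2 + 7^2 + 3^2 + 2^2 = 134
Projection coefficient = 137/134 = 1.0224

1.0224


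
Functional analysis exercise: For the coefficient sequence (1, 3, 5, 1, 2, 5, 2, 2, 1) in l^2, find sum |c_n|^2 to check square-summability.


sum |c_n|^2 = 1^2 + 3^2 + 5^2 + 1^2 + 2^2 + 5^2 + 2^2 + 2^2 + 1^2
= 1 + 9 + 25 + 1 + 4 + 25 + 4 + 4 + 1
= 74

74


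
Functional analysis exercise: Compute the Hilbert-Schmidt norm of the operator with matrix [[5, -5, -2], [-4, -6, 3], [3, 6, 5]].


The Hilbert-Schmidt norm is sqrt(sum of squares of all entries).
Sum of squares = 5^2 + (-5)^2 + (-2)^2 + (-4)^2 + (-6)^2 + 3^2 + 3^2 + 6^2 + 5^2
= 25 + 25 + 4 + 16 + 36 + 9 + 9 + 36 + 25 = 185
||T||_HS = sqrt(185) = 13.6015

13.6015


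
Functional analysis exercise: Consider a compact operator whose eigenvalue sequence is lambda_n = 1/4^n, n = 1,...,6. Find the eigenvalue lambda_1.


The eigenvalue formula gives lambda_1 = 1/4^1
= 1/4
= 0.2500

0.2500


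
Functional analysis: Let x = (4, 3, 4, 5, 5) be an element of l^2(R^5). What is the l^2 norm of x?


The l^2 norm = (sum |x_i|^2)^(1/2)
Sum of 2th powers = 16 + 9 + 16 + 25 + 25 = 91
||x||_2 = (91)^(1/2) = 9.5394

9.5394


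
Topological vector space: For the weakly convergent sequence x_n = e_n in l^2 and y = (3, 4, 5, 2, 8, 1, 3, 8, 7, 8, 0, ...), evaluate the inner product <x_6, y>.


x_6 = e_6 is the standard basis vector with 1 in position 6.
<x_6, y> = y_6 = 1
As n -> infinity, <x_n, y> -> 0, confirming weak convergence of (x_n) to 0.

1


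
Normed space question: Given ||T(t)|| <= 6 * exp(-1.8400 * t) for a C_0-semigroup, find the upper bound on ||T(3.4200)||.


||T(3.4200)|| <= 6 * exp(-1.8400 * 3.4200)
= 6 * exp(-6.2928)
= 6 * 0.0018
= 0.0111

0.0111


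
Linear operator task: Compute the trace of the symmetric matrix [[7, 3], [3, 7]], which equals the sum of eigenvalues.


For a self-adjoint (symmetric) matrix, the eigenvalues are real.
The sum of eigenvalues equals the trace of the matrix.
trace = 7 + 7 = 14

14


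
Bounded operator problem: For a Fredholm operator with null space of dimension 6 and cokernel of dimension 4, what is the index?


The Fredholm index is defined as ind(T) = dim(ker T) - dim(coker T)
= 6 - 4
= 2

2


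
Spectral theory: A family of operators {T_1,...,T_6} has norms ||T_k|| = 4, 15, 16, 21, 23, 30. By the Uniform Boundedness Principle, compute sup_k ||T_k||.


By the Uniform Boundedness Principle, the supremum of norms is finite.
sup_k ||T_k|| = max(4, 15, 16, 21, 23, 30) = 30

30


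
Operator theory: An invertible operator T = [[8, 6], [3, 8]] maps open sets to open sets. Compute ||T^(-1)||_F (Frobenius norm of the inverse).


det(T) = 8*8 - 6*3 = 46
T^(-1) = (1/46) * [[8, -6], [-3, 8]] = [[0.1739, -0.1304], [-0.0652, 0.1739]]
||T^(-1)||_F^2 = 0.1739^2 + (-0.1304)^2 + (-0.0652)^2 + 0.1739^2 = 0.0818
||T^(-1)||_F = sqrt(0.0818) = 0.2859

0.2859


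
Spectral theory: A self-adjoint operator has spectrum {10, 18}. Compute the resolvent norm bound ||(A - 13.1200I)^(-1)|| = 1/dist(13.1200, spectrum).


dist(13.1200, {10, 18}) = min(|13.1200 - 10|, |13.1200 - 18|)
= min(3.1200, 4.8800) = 3.1200
Resolvent bound = 1/3.1200 = 0.3205

0.3205


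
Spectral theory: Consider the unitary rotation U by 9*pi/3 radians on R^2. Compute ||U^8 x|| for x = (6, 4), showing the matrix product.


U is a rotation by theta = 9*pi/3
U^8 = rotation by 8*theta = 72*pi/3 = 0*pi/3 (mod 2*pi)
cos(0*pi/3) = 1.0000, sin(0*pi/3) = 0.0000
U^8 x = (1.0000 * 6 - 0.0000 * 4, 0.0000 * 6 + 1.0000 * 4)
= (6.0000, 4.0000)
||U^8 x|| = sqrt(6.0000^2 + 4.0000^2) = sqrt(52.0000) = 7.2111

7.2111


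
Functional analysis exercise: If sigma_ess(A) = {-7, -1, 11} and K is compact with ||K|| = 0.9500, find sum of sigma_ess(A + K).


By Weyl's theorem, the essential spectrum is invariant under compact perturbations.
sigma_ess(A + K) = sigma_ess(A) = {-7, -1, 11}
Sum = -7 + -1 + 11 = 3

3


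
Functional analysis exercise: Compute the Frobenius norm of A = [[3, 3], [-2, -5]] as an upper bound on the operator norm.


||A||_F^2 = sum a_ij^2
= 3^2 + 3^2 + (-2)^2 + (-5)^2
= 9 + 9 + 4 + 25 = 47
||A||_F = sqrt(47) = 6.8557

6.8557


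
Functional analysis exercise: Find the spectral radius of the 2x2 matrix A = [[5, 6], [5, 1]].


For a 2x2 matrix, eigenvalues satisfy lambda^2 - (trace)*lambda + det = 0
trace = 5 + 1 = 6
det = 5*1 - 6*5 = -25
discriminant = 6^2 - 4*(-25) = 136
spectral radius = max |eigenvalue| = 8.8310

8.8310


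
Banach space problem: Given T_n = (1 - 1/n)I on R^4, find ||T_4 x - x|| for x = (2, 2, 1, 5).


T_4 x - x = (1 - 1/4)x - x = -x/4
||x|| = sqrt(34) = 5.8310
||T_4 x - x|| = ||x||/4 = 5.8310/4 = 1.4577

1.4577


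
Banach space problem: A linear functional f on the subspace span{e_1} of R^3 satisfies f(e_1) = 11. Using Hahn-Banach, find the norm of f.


The norm of f is given by ||f|| = sup_{||x||=1} |f(x)|.
On span{e_1}, ||e_1|| = 1, so ||f|| = |f(e_1)| / ||e_1||
= |11| / 1 = 11.0000

11.0000


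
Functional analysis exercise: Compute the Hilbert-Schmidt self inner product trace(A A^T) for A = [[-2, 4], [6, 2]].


trace(A * A^T) = sum of squares of all entries
= (-2)^2 + 4^2 + 6^2 + 2^2
= 4 + 16 + 36 + 4
= 60

60


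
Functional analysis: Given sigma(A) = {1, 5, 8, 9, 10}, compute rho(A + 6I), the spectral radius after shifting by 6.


Spectrum of A + 6I = {7, 11, 14, 15, 16}
Spectral radius = max |lambda| over the shifted spectrum
= max(7, 11, 14, 15, 16) = 16

16


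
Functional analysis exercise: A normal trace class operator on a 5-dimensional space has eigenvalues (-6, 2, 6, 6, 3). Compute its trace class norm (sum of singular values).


For a normal operator, singular values equal |eigenvalues|.
Trace norm = sum |lambda_i| = 6 + 2 + 6 + 6 + 3
= 23

23


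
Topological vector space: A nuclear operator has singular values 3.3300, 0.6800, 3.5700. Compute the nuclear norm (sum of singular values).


The nuclear norm is the sum of all singular values.
||T||_1 = 3.3300 + 0.6800 + 3.5700
= 7.5800

7.5800


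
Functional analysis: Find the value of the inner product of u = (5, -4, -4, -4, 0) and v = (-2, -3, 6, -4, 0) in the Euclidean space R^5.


Computing the standard inner product <u, v> = sum u_i * v_i
= 5*-2 + -4*-3 + -4*6 + -4*-4 + 0*0
= -10 + 12 + -24 + 16 + 0
= -6

-6


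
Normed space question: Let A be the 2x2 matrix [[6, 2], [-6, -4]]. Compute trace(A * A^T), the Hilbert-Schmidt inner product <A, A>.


trace(A * A^T) = sum of squares of all entries
= 6^2 + 2^2 + (-6)^2 + (-4)^2
= 36 + 4 + 36 + 16
= 92

92


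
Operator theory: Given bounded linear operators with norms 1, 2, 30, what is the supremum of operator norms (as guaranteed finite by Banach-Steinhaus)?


By the Uniform Boundedness Principle, the supremum of norms is finite.
sup_k ||T_k|| = max(1, 2, 30) = 30

30


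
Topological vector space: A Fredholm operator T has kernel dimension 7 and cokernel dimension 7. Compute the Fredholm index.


The Fredholm index is defined as ind(T) = dim(ker T) - dim(coker T)
= 7 - 7
= 0

0


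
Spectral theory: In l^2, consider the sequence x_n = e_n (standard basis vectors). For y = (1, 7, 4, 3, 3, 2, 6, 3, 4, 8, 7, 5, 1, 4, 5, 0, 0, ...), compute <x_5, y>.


x_5 = e_5 is the standard basis vector with 1 in position 5.
<x_5, y> = y_5 = 3
As n -> infinity, <x_n, y> -> 0, confirming weak convergence of (x_n) to 0.

3


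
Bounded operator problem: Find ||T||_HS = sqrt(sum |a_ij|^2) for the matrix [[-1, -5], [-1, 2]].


The Hilbert-Schmidt norm is sqrt(sum of squares of all entries).
Sum of squares = (-1)^2 + (-5)^2 + (-1)^2 + 2^2
= 1 + 25 + 1 + 4 = 31
||T||_HS = sqrt(31) = 5.5678

5.5678


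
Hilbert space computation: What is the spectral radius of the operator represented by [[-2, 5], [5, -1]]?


For a 2x2 matrix, eigenvalues satisfy lambda^2 - (trace)*lambda + det = 0
trace = -2 + -1 = -3
det = -2*-1 - 5*5 = -23
discriminant = (-3)^2 - 4*(-23) = 101
spectral radius = max |eigenvalue| = 6.5249

6.5249


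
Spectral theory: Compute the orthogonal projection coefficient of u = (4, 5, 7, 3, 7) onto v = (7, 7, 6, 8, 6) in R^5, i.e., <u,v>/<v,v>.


Computing <u,v> = 4*7 + 5*7 + 7*6 + 3*8 + 7*6 = 171
Computing <v,v> = 7^2 + 7^2 + 6^2 + 8^2 + 6^2 = 234
Projection coefficient = 171/234 = 0.7308

0.7308


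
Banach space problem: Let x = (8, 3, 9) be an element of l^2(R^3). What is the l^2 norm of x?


The l^2 norm = (sum |x_i|^2)^(1/2)
Sum of 2th powers = 64 + 9 + 81 = 154
||x||_2 = (154)^(1/2) = 12.4097

12.4097


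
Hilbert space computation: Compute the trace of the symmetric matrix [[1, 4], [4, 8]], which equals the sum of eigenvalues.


For a self-adjoint (symmetric) matrix, the eigenvalues are real.
The sum of eigenvalues equals the trace of the matrix.
trace = 1 + 8 = 9

9


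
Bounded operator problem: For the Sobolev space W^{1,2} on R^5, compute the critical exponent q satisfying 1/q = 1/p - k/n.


Using the Sobolev embedding formula: 1/q = 1/p - k/n
1/q = 1/2 - 1/5 = 3/10
q = 1/(3/10) = 10/3 = 3.3333

3.3333


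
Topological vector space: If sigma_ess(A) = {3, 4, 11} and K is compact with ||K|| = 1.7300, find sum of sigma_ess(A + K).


By Weyl's theorem, the essential spectrum is invariant under compact perturbations.
sigma_ess(A + K) = sigma_ess(A) = {3, 4, 11}
Sum = 3 + 4 + 11 = 18

18


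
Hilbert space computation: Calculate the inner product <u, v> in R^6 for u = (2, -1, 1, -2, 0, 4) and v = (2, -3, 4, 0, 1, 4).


Computing the standard inner product <u, v> = sum u_i * v_i
= 2*2 + -1*-3 + 1*4 + -2*0 + 0*1 + 4*4
= 4 + 3 + 4 + 0 + 0 + 16
= 27

27


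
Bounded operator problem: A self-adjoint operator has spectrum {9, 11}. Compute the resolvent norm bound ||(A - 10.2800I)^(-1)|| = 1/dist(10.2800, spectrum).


dist(10.2800, {9, 11}) = min(|10.2800 - 9|, |10.2800 - 11|)
= min(1.2800, 0.7200) = 0.7200
Resolvent bound = 1/0.7200 = 1.3889

1.3889


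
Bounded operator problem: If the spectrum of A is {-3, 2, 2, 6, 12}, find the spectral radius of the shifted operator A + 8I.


Spectrum of A + 8I = {5, 10, 10, 14, 20}
Spectral radius = max |lambda| over the shifted spectrum
= max(5, 10, 10, 14, 20) = 20

20


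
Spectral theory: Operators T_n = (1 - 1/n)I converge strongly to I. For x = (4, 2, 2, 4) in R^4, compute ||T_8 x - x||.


T_8 x - x = (1 - 1/8)x - x = -x/8
||x|| = sqrt(40) = 6.3246
||T_8 x - x|| = ||x||/8 = 6.3246/8 = 0.7906

0.7906


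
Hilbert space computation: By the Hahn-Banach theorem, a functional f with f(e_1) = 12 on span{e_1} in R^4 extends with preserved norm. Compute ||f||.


The norm of f is given by ||f|| = sup_{||x||=1} |f(x)|.
On span{e_1}, ||e_1|| = 1, so ||f|| = |f(e_1)| / ||e_1||
= |12| / 1 = 12.0000

12.0000
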